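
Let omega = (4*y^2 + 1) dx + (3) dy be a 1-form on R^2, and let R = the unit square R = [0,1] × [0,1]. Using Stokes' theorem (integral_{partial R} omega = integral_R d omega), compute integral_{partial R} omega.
integral_(partial R) omega = -4

Stokes: integral_partial_R omega = integral_R d omega with d omega = (∂Q/∂x - ∂P/∂y) dx ∧ dy.
  ∂Q/∂x = 0
  ∂P/∂y = 8*y
  integrand = ∂Q/∂x - ∂P/∂y = -8*y.
Integrating over R: integral_0^1 integral_0^1 (-8*y) dx dy = -4.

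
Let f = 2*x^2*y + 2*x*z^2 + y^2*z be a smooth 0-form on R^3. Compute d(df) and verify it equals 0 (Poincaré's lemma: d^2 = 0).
d(df) = 0

Step 1: df = sum_i (∂f/∂x_i) dx_i = (4*x*y + 2*z^2) dx + (2*x^2 + 2*y*z) dy + (4*x*z + y^2) dz.
Step 2: Apply d again. Using the 1-form formula, the coefficient of dx ∧ dy in d(df) is ∂^2 f/∂x ∂y - ∂^2 f/∂y ∂x = (4*x) - (4*x) = 0 (equality of mixed partials for smooth f).
Similarly for dx ∧ dz and dy ∧ dz — all coefficients vanish. So d(df) = 0.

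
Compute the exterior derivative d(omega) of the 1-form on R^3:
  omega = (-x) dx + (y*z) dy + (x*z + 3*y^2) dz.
d(omega) = (z) dx ∧ dz + (5*y) dy ∧ dz

For a 1-form omega = sum_i f_i dx_i, the exterior derivative is
  d(omega) = sum_{i < j} (∂f_j/∂x_i - ∂f_i/∂x_j) dx_i ∧ dx_j.
  coefficient of dx ∧ dz: ∂f_3/∂x - ∂f_1/∂z = ∂(x*z + 3*y^2)/∂x - ∂(-x)/∂z = z
  coefficient of dy ∧ dz: ∂f_3/∂y - ∂f_2/∂z = ∂(x*z + 3*y^2)/∂y - ∂(y*z)/∂z = 5*y
Assembling: d(omega) = (z) dx ∧ dz + (5*y) dy ∧ dz.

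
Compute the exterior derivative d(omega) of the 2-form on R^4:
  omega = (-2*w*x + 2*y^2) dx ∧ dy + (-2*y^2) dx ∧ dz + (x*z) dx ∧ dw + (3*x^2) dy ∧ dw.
d(omega) = (4*x) dx ∧ dy ∧ dw + (4*y) dx ∧ dy ∧ dz + (-x) dx ∧ dz ∧ dw

For a 2-form omega = sum_{i<j} g_{ij} dx_i ∧ dx_j, the exterior derivative is
  d(omega) = sum_{i<j} d(g_{ij}) ∧ dx_i ∧ dx_j = sum_{i<j, k} (∂g_{ij}/∂x_k) dx_k ∧ dx_i ∧ dx_j.
Expand each term, using dx_k ∧ dx_i ∧ dx_j = sgn(permutation) dx_{(a)} ∧ dx_{(b)} ∧ dx_{(c)} with (a < b < c) sorted:
  d(-2*w*x + 2*y^2) includes (∂/∂w)(-2*w*x + 2*y^2) dw = (-2*x) dw, which multiplied by dx ∧ dy gives (-2*x) dx ∧ dy ∧ dw
  d(-2*y^2) includes (∂/∂y)(-2*y^2) dy = (-4*y) dy, which multiplied by dx ∧ dz gives (4*y) dx ∧ dy ∧ dz
  d(x*z) includes (∂/∂z)(x*z) dz = (x) dz, which multiplied by dx ∧ dw gives (-x) dx ∧ dz ∧ dw
  d(3*x^2) includes (∂/∂x)(3*x^2) dx = (6*x) dx, which multiplied by dy ∧ dw gives (6*x) dx ∧ dy ∧ dw
Collecting like 3-forms: d(omega) = (4*x) dx ∧ dy ∧ dw + (4*y) dx ∧ dy ∧ dz + (-x) dx ∧ dz ∧ dw.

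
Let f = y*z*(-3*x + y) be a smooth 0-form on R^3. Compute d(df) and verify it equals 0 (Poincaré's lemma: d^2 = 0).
d(df) = 0

Step 1: df = sum_i (∂f/∂x_i) dx_i = (-3*y*z) dx + (z*(-3*x + 2*y)) dy + (y*(-3*x + y)) dz.
Step 2: Apply d again. Using the 1-form formula, the coefficient of dx ∧ dy in d(df) is ∂^2 f/∂x ∂y - ∂^2 f/∂y ∂x = (-3*z) - (-3*z) = 0 (equality of mixed partials for smooth f).
Similarly for dx ∧ dz and dy ∧ dz — all coefficients vanish. So d(df) = 0.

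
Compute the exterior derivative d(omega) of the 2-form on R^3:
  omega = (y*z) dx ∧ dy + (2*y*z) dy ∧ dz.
d(omega) = (y) dx ∧ dy ∧ dz

For a 2-form omega = sum_{i<j} g_{ij} dx_i ∧ dx_j, the exterior derivative is
  d(omega) = sum_{i<j} d(g_{ij}) ∧ dx_i ∧ dx_j = sum_{i<j, k} (∂g_{ij}/∂x_k) dx_k ∧ dx_i ∧ dx_j.
Expand each term, using dx_k ∧ dx_i ∧ dx_j = sgn(permutation) dx_{(a)} ∧ dx_{(b)} ∧ dx_{(c)} with (a < b < c) sorted:
  d(y*z) includes (∂/∂z)(y*z) dz = (y) dz, which multiplied by dx ∧ dy gives (y) dx ∧ dy ∧ dz
Collecting like 3-forms: d(omega) = (y) dx ∧ dy ∧ dz.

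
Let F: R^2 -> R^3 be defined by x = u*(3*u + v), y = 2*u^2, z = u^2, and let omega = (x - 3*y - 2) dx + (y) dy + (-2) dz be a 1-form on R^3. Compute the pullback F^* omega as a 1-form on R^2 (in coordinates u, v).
F^* omega = (-10*u^3 + 3*u^2*v + u*v^2 - 16*u - 2*v) du + (u*(-3*u^2 + u*v - 2)) dv

Using F^*(f dg) = (f ∘ F) d(g ∘ F), substitute each coordinate x_i by F_i(u, v) in f_i, and replace dx_i by d F_i = (∂F_i/∂u) du + (∂F_i/∂v) dv.
  For the x component: f_1(F) = -3*u^2 + u*v - 2; d F_1 = (6*u + v) du + (u) dv
  For the y component: f_2(F) = 2*u^2; d F_2 = (4*u) du + (0) dv
  For the z component: f_3(F) = -2; d F_3 = (2*u) du + (0) dv
Combining and collecting du, dv coefficients:
  coeff of du: -10*u^3 + 3*u^2*v + u*v^2 - 16*u - 2*v
  coeff of dv: u*(-3*u^2 + u*v - 2)
F^* omega = (-10*u^3 + 3*u^2*v + u*v^2 - 16*u - 2*v) du + (u*(-3*u^2 + u*v - 2)) dv.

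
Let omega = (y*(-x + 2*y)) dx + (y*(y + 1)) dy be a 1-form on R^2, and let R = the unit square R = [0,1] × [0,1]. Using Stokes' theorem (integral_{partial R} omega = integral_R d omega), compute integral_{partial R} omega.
integral_(partial R) omega = -3/2

Stokes: integral_partial_R omega = integral_R d omega with d omega = (∂Q/∂x - ∂P/∂y) dx ∧ dy.
  ∂Q/∂x = 0
  ∂P/∂y = -x + 4*y
  integrand = ∂Q/∂x - ∂P/∂y = x - 4*y.
Integrating over R: integral_0^1 integral_0^1 (x - 4*y) dx dy = -3/2.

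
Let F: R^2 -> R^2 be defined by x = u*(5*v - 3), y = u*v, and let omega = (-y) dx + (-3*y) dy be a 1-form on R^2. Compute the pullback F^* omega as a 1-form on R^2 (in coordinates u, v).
F^* omega = (u*v*(3 - 8*v)) du + (-8*u^2*v) dv

Using F^*(f dg) = (f ∘ F) d(g ∘ F), substitute each coordinate x_i by F_i(u, v) in f_i, and replace dx_i by d F_i = (∂F_i/∂u) du + (∂F_i/∂v) dv.
  For the x component: f_1(F) = -u*v; d F_1 = (5*v - 3) du + (5*u) dv
  For the y component: f_2(F) = -3*u*v; d F_2 = (v) du + (u) dv
Combining and collecting du, dv coefficients:
  coeff of du: u*v*(3 - 8*v)
  coeff of dv: -8*u^2*v
F^* omega = (u*v*(3 - 8*v)) du + (-8*u^2*v) dv.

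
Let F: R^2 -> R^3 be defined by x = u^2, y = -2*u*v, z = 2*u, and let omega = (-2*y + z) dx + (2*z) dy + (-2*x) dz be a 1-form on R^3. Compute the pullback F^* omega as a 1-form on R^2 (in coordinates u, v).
F^* omega = (8*u*v*(u - 1)) du + (-8*u^2) dv

Using F^*(f dg) = (f ∘ F) d(g ∘ F), substitute each coordinate x_i by F_i(u, v) in f_i, and replace dx_i by d F_i = (∂F_i/∂u) du + (∂F_i/∂v) dv.
  For the x component: f_1(F) = 2*u*(2*v + 1); d F_1 = (2*u) du + (0) dv
  For the y component: f_2(F) = 4*u; d F_2 = (-2*v) du + (-2*u) dv
  For the z component: f_3(F) = -2*u^2; d F_3 = (2) du + (0) dv
Combining and collecting du, dv coefficients:
  coeff of du: 8*u*v*(u - 1)
  coeff of dv: -8*u^2
F^* omega = (8*u*v*(u - 1)) du + (-8*u^2) dv.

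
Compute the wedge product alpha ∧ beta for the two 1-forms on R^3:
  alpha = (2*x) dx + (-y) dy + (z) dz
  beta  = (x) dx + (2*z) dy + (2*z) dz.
alpha ∧ beta = (x*(y + 4*z)) dx ∧ dy + (3*x*z) dx ∧ dz + (-2*z*(y + z)) dy ∧ dz

Distribute the wedge, using dx_i ∧ dx_j = -dx_j ∧ dx_i and dx_i ∧ dx_i = 0. For each pair (i, j) with i < j, the coefficient of dx_i ∧ dx_j in alpha ∧ beta is (alpha_i * beta_j - alpha_j * beta_i). Collecting: alpha ∧ beta = (x*(y + 4*z)) dx ∧ dy + (3*x*z) dx ∧ dz + (-2*z*(y + z)) dy ∧ dz.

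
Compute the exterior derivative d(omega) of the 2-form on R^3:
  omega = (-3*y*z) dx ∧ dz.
d(omega) = (3*z) dx ∧ dy ∧ dz

For a 2-form omega = sum_{i<j} g_{ij} dx_i ∧ dx_j, the exterior derivative is
  d(omega) = sum_{i<j} d(g_{ij}) ∧ dx_i ∧ dx_j = sum_{i<j, k} (∂g_{ij}/∂x_k) dx_k ∧ dx_i ∧ dx_j.
Expand each term, using dx_k ∧ dx_i ∧ dx_j = sgn(permutation) dx_{(a)} ∧ dx_{(b)} ∧ dx_{(c)} with (a < b < c) sorted:
  d(-3*y*z) includes (∂/∂y)(-3*y*z) dy = (-3*z) dy, which multiplied by dx ∧ dz gives (3*z) dx ∧ dy ∧ dz
Collecting like 3-forms: d(omega) = (3*z) dx ∧ dy ∧ dz.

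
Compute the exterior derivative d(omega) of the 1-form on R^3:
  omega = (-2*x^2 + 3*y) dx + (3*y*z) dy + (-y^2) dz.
d(omega) = (-3) dx ∧ dy + (-5*y) dy ∧ dz

For a 1-form omega = sum_i f_i dx_i, the exterior derivative is
  d(omega) = sum_{i < j} (∂f_j/∂x_i - ∂f_i/∂x_j) dx_i ∧ dx_j.
  coefficient of dx ∧ dy: ∂f_2/∂x - ∂f_1/∂y = ∂(3*y*z)/∂x - ∂(-2*x^2 + 3*y)/∂y = -3
  coefficient of dy ∧ dz: ∂f_3/∂y - ∂f_2/∂z = ∂(-y^2)/∂y - ∂(3*y*z)/∂z = -5*y
Assembling: d(omega) = (-3) dx ∧ dy + (-5*y) dy ∧ dz.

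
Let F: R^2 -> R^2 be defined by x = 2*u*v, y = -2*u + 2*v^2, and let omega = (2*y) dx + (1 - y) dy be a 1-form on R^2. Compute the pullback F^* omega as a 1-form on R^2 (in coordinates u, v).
F^* omega = (-8*u*v - 4*u + 8*v^3 + 4*v^2 - 2) du + (-8*u^2 + 8*u*v^2 + 8*u*v - 8*v^3 + 4*v) dv

Using F^*(f dg) = (f ∘ F) d(g ∘ F), substitute each coordinate x_i by F_i(u, v) in f_i, and replace dx_i by d F_i = (∂F_i/∂u) du + (∂F_i/∂v) dv.
  For the x component: f_1(F) = -4*u + 4*v^2; d F_1 = (2*v) du + (2*u) dv
  For the y component: f_2(F) = 2*u - 2*v^2 + 1; d F_2 = (-2) du + (4*v) dv
Combining and collecting du, dv coefficients:
  coeff of du: -8*u*v - 4*u + 8*v^3 + 4*v^2 - 2
  coeff of dv: -8*u^2 + 8*u*v^2 + 8*u*v - 8*v^3 + 4*v
F^* omega = (-8*u*v - 4*u + 8*v^3 + 4*v^2 - 2) du + (-8*u^2 + 8*u*v^2 + 8*u*v - 8*v^3 + 4*v) dv.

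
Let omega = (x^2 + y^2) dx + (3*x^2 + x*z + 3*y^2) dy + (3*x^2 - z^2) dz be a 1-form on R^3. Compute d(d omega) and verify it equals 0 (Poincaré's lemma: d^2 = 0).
d(d omega) = 0

Step 1: d omega = sum_{i<j} (∂f_j/∂x_i - ∂f_i/∂x_j) dx_i ∧ dx_j:
  coeff of dx ∧ dy: 6*x - 2*y + z
  coeff of dx ∧ dz: 6*x
  coeff of dy ∧ dz: -x
Step 2: Apply d again to each 2-form coefficient. The only possible 3-form in R^3 is dx ∧ dy ∧ dz, with coefficient
  ∂(coeff of dy∧dz)/∂x - ∂(coeff of dx∧dz)/∂y + ∂(coeff of dx∧dy)/∂z
  = ∂/∂x (-x) - ∂/∂y (6*x) + ∂/∂z (6*x - 2*y + z).
Each of these terms simplifies to sums of mixed partials that cancel in pairs. The result is 0 (by equality of mixed partials for smooth functions — Schwarz / Clairaut).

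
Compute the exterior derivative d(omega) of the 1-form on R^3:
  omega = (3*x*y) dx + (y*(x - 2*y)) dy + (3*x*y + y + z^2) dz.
d(omega) = (-3*x + y) dx ∧ dy + (3*y) dx ∧ dz + (3*x + 1) dy ∧ dz

For a 1-form omega = sum_i f_i dx_i, the exterior derivative is
  d(omega) = sum_{i < j} (∂f_j/∂x_i - ∂f_i/∂x_j) dx_i ∧ dx_j.
  coefficient of dx ∧ dy: ∂f_2/∂x - ∂f_1/∂y = ∂(y*(x - 2*y))/∂x - ∂(3*x*y)/∂y = -3*x + y
  coefficient of dx ∧ dz: ∂f_3/∂x - ∂f_1/∂z = ∂(3*x*y + y + z^2)/∂x - ∂(3*x*y)/∂z = 3*y
  coefficient of dy ∧ dz: ∂f_3/∂y - ∂f_2/∂z = ∂(3*x*y + y + z^2)/∂y - ∂(y*(x - 2*y))/∂z = 3*x + 1
Assembling: d(omega) = (-3*x + y) dx ∧ dy + (3*y) dx ∧ dz + (3*x + 1) dy ∧ dz.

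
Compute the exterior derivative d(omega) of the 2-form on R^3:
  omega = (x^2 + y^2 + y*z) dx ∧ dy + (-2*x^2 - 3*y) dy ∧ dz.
d(omega) = (-4*x + y) dx ∧ dy ∧ dz

For a 2-form omega = sum_{i<j} g_{ij} dx_i ∧ dx_j, the exterior derivative is
  d(omega) = sum_{i<j} d(g_{ij}) ∧ dx_i ∧ dx_j = sum_{i<j, k} (∂g_{ij}/∂x_k) dx_k ∧ dx_i ∧ dx_j.
Expand each term, using dx_k ∧ dx_i ∧ dx_j = sgn(permutation) dx_{(a)} ∧ dx_{(b)} ∧ dx_{(c)} with (a < b < c) sorted:
  d(x^2 + y^2 + y*z) includes (∂/∂z)(x^2 + y^2 + y*z) dz = (y) dz, which multiplied by dx ∧ dy gives (y) dx ∧ dy ∧ dz
  d(-2*x^2 - 3*y) includes (∂/∂x)(-2*x^2 - 3*y) dx = (-4*x) dx, which multiplied by dy ∧ dz gives (-4*x) dx ∧ dy ∧ dz
Collecting like 3-forms: d(omega) = (-4*x + y) dx ∧ dy ∧ dz.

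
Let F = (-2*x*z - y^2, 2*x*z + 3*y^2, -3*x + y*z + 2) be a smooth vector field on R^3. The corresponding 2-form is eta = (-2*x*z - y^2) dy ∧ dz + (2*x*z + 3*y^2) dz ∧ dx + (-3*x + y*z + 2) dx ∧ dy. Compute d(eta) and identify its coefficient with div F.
d(eta) = (7*y - 2*z) dx ∧ dy ∧ dz; div F = 7*y - 2*z

For a 2-form in R^3 of the form above, applying d gives a 3-form with coefficient ∂P/∂x + ∂Q/∂y + ∂R/∂z:
  ∂P/∂x = -2*z
  ∂Q/∂y = 6*y
  ∂R/∂z = y
Sum = 7*y - 2*z, which is exactly div F.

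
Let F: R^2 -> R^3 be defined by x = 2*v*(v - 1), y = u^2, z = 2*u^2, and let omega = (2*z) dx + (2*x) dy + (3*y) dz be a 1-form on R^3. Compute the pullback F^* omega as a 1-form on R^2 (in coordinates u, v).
F^* omega = (4*u*(3*u^2 + 2*v^2 - 2*v)) du + (u^2*(16*v - 8)) dv

Using F^*(f dg) = (f ∘ F) d(g ∘ F), substitute each coordinate x_i by F_i(u, v) in f_i, and replace dx_i by d F_i = (∂F_i/∂u) du + (∂F_i/∂v) dv.
  For the x component: f_1(F) = 4*u^2; d F_1 = (0) du + (4*v - 2) dv
  For the y component: f_2(F) = 4*v*(v - 1); d F_2 = (2*u) du + (0) dv
  For the z component: f_3(F) = 3*u^2; d F_3 = (4*u) du + (0) dv
Combining and collecting du, dv coefficients:
  coeff of du: 4*u*(3*u^2 + 2*v^2 - 2*v)
  coeff of dv: u^2*(16*v - 8)
F^* omega = (4*u*(3*u^2 + 2*v^2 - 2*v)) du + (u^2*(16*v - 8)) dv.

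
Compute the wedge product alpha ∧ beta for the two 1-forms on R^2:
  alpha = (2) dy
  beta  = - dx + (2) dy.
alpha ∧ beta = (2) dx ∧ dy

Distribute the wedge, using dx_i ∧ dx_j = -dx_j ∧ dx_i and dx_i ∧ dx_i = 0. For each pair (i, j) with i < j, the coefficient of dx_i ∧ dx_j in alpha ∧ beta is (alpha_i * beta_j - alpha_j * beta_i). Collecting: alpha ∧ beta = (2) dx ∧ dy.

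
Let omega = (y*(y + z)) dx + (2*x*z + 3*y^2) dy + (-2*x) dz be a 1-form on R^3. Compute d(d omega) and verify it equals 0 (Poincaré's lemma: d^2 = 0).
d(d omega) = 0

Step 1: d omega = sum_{i<j} (∂f_j/∂x_i - ∂f_i/∂x_j) dx_i ∧ dx_j:
  coeff of dx ∧ dy: -2*y + z
  coeff of dx ∧ dz: -y - 2
  coeff of dy ∧ dz: -2*x
Step 2: Apply d again to each 2-form coefficient. The only possible 3-form in R^3 is dx ∧ dy ∧ dz, with coefficient
  ∂(coeff of dy∧dz)/∂x - ∂(coeff of dx∧dz)/∂y + ∂(coeff of dx∧dy)/∂z
  = ∂/∂x (-2*x) - ∂/∂y (-y - 2) + ∂/∂z (-2*y + z).
Each of these terms simplifies to sums of mixed partials that cancel in pairs. The result is 0 (by equality of mixed partials for smooth functions — Schwarz / Clairaut).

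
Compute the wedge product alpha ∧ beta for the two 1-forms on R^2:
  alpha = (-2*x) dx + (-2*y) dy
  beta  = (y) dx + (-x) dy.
alpha ∧ beta = (2*x^2 + 2*y^2) dx ∧ dy

Distribute the wedge, using dx_i ∧ dx_j = -dx_j ∧ dx_i and dx_i ∧ dx_i = 0. For each pair (i, j) with i < j, the coefficient of dx_i ∧ dx_j in alpha ∧ beta is (alpha_i * beta_j - alpha_j * beta_i). Collecting: alpha ∧ beta = (2*x^2 + 2*y^2) dx ∧ dy.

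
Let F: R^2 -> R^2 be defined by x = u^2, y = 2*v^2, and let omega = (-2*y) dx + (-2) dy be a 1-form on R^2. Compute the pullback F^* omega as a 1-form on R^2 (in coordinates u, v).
F^* omega = (-8*u*v^2) du + (-8*v) dv

Using F^*(f dg) = (f ∘ F) d(g ∘ F), substitute each coordinate x_i by F_i(u, v) in f_i, and replace dx_i by d F_i = (∂F_i/∂u) du + (∂F_i/∂v) dv.
  For the x component: f_1(F) = -4*v^2; d F_1 = (2*u) du + (0) dv
  For the y component: f_2(F) = -2; d F_2 = (0) du + (4*v) dv
Combining and collecting du, dv coefficients:
  coeff of du: -8*u*v^2
  coeff of dv: -8*v
F^* omega = (-8*u*v^2) du + (-8*v) dv.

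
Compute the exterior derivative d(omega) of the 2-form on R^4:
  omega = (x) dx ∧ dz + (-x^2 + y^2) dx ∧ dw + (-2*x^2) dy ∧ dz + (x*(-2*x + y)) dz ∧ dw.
d(omega) = (-2*y) dx ∧ dy ∧ dw + (-4*x) dx ∧ dy ∧ dz + (-4*x + y) dx ∧ dz ∧ dw + (x) dy ∧ dz ∧ dw

For a 2-form omega = sum_{i<j} g_{ij} dx_i ∧ dx_j, the exterior derivative is
  d(omega) = sum_{i<j} d(g_{ij}) ∧ dx_i ∧ dx_j = sum_{i<j, k} (∂g_{ij}/∂x_k) dx_k ∧ dx_i ∧ dx_j.
Expand each term, using dx_k ∧ dx_i ∧ dx_j = sgn(permutation) dx_{(a)} ∧ dx_{(b)} ∧ dx_{(c)} with (a < b < c) sorted:
  d(-x^2 + y^2) includes (∂/∂y)(-x^2 + y^2) dy = (2*y) dy, which multiplied by dx ∧ dw gives (-2*y) dx ∧ dy ∧ dw
  d(-2*x^2) includes (∂/∂x)(-2*x^2) dx = (-4*x) dx, which multiplied by dy ∧ dz gives (-4*x) dx ∧ dy ∧ dz
  d(x*(-2*x + y)) includes (∂/∂x)(x*(-2*x + y)) dx = (-4*x + y) dx, which multiplied by dz ∧ dw gives (-4*x + y) dx ∧ dz ∧ dw
  d(x*(-2*x + y)) includes (∂/∂y)(x*(-2*x + y)) dy = (x) dy, which multiplied by dz ∧ dw gives (x) dy ∧ dz ∧ dw
Collecting like 3-forms: d(omega) = (-2*y) dx ∧ dy ∧ dw + (-4*x) dx ∧ dy ∧ dz + (-4*x + y) dx ∧ dz ∧ dw + (x) dy ∧ dz ∧ dw.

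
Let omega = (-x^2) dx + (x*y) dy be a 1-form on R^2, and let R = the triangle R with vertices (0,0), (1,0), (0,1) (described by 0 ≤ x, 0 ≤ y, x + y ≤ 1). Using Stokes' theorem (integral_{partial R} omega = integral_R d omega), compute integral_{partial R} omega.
integral_(partial R) omega = 1/6

Stokes: integral_partial_R omega = integral_R d omega with d omega = (∂Q/∂x - ∂P/∂y) dx ∧ dy.
  ∂Q/∂x = y
  ∂P/∂y = 0
  integrand = ∂Q/∂x - ∂P/∂y = y.
Integrating over R: integral_0^1 integral_0^{1-x} (y) dy dx = 1/6.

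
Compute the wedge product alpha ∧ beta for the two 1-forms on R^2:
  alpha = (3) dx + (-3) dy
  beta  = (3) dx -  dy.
alpha ∧ beta = (6) dx ∧ dy

Distribute the wedge, using dx_i ∧ dx_j = -dx_j ∧ dx_i and dx_i ∧ dx_i = 0. For each pair (i, j) with i < j, the coefficient of dx_i ∧ dx_j in alpha ∧ beta is (alpha_i * beta_j - alpha_j * beta_i). Collecting: alpha ∧ beta = (6) dx ∧ dy.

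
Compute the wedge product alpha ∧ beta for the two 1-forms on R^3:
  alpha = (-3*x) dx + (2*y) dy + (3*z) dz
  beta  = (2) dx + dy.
alpha ∧ beta = (-3*x - 4*y) dx ∧ dy + (-6*z) dx ∧ dz + (-3*z) dy ∧ dz

Distribute the wedge, using dx_i ∧ dx_j = -dx_j ∧ dx_i and dx_i ∧ dx_i = 0. For each pair (i, j) with i < j, the coefficient of dx_i ∧ dx_j in alpha ∧ beta is (alpha_i * beta_j - alpha_j * beta_i). Collecting: alpha ∧ beta = (-3*x - 4*y) dx ∧ dy + (-6*z) dx ∧ dz + (-3*z) dy ∧ dz.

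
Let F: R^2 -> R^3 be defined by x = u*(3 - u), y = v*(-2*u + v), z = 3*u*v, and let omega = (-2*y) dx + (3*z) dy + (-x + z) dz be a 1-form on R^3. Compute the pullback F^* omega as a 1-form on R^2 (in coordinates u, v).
F^* omega = (v*(-5*u^2 - 5*u*v + 3*u - 6*v)) du + (3*u*(u^2 - 3*u*v - 3*u + 6*v^2)) dv

Using F^*(f dg) = (f ∘ F) d(g ∘ F), substitute each coordinate x_i by F_i(u, v) in f_i, and replace dx_i by d F_i = (∂F_i/∂u) du + (∂F_i/∂v) dv.
  For the x component: f_1(F) = 2*v*(2*u - v); d F_1 = (3 - 2*u) du + (0) dv
  For the y component: f_2(F) = 9*u*v; d F_2 = (-2*v) du + (-2*u + 2*v) dv
  For the z component: f_3(F) = u*(u + 3*v - 3); d F_3 = (3*v) du + (3*u) dv
Combining and collecting du, dv coefficients:
  coeff of du: v*(-5*u^2 - 5*u*v + 3*u - 6*v)
  coeff of dv: 3*u*(u^2 - 3*u*v - 3*u + 6*v^2)
F^* omega = (v*(-5*u^2 - 5*u*v + 3*u - 6*v)) du + (3*u*(u^2 - 3*u*v - 3*u + 6*v^2)) dv.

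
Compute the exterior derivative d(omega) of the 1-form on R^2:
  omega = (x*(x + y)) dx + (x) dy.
d(omega) = (1 - x) dx ∧ dy

For a 1-form omega = sum_i f_i dx_i, the exterior derivative is
  d(omega) = sum_{i < j} (∂f_j/∂x_i - ∂f_i/∂x_j) dx_i ∧ dx_j.
  coefficient of dx ∧ dy: ∂f_2/∂x - ∂f_1/∂y = ∂(x)/∂x - ∂(x*(x + y))/∂y = 1 - x
Assembling: d(omega) = (1 - x) dx ∧ dy.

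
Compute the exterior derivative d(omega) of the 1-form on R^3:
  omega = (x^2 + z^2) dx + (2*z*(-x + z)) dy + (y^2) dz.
d(omega) = (-2*z) dx ∧ dy + (-2*z) dx ∧ dz + (2*x + 2*y - 4*z) dy ∧ dz

For a 1-form omega = sum_i f_i dx_i, the exterior derivative is
  d(omega) = sum_{i < j} (∂f_j/∂x_i - ∂f_i/∂x_j) dx_i ∧ dx_j.
  coefficient of dx ∧ dy: ∂f_2/∂x - ∂f_1/∂y = ∂(2*z*(-x + z))/∂x - ∂(x^2 + z^2)/∂y = -2*z
  coefficient of dx ∧ dz: ∂f_3/∂x - ∂f_1/∂z = ∂(y^2)/∂x - ∂(x^2 + z^2)/∂z = -2*z
  coefficient of dy ∧ dz: ∂f_3/∂y - ∂f_2/∂z = ∂(y^2)/∂y - ∂(2*z*(-x + z))/∂z = 2*x + 2*y - 4*z
Assembling: d(omega) = (-2*z) dx ∧ dy + (-2*z) dx ∧ dz + (2*x + 2*y - 4*z) dy ∧ dz.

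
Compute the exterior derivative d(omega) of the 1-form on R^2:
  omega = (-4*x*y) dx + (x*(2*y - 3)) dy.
d(omega) = (4*x + 2*y - 3) dx ∧ dy

For a 1-form omega = sum_i f_i dx_i, the exterior derivative is
  d(omega) = sum_{i < j} (∂f_j/∂x_i - ∂f_i/∂x_j) dx_i ∧ dx_j.
  coefficient of dx ∧ dy: ∂f_2/∂x - ∂f_1/∂y = ∂(x*(2*y - 3))/∂x - ∂(-4*x*y)/∂y = 4*x + 2*y - 3
Assembling: d(omega) = (4*x + 2*y - 3) dx ∧ dy.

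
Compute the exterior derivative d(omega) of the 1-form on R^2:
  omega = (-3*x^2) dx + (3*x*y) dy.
d(omega) = (3*y) dx ∧ dy

For a 1-form omega = sum_i f_i dx_i, the exterior derivative is
  d(omega) = sum_{i < j} (∂f_j/∂x_i - ∂f_i/∂x_j) dx_i ∧ dx_j.
  coefficient of dx ∧ dy: ∂f_2/∂x - ∂f_1/∂y = ∂(3*x*y)/∂x - ∂(-3*x^2)/∂y = 3*y
Assembling: d(omega) = (3*y) dx ∧ dy.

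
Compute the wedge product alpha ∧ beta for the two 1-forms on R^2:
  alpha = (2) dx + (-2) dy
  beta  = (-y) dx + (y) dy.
alpha ∧ beta = 0

Distribute the wedge, using dx_i ∧ dx_j = -dx_j ∧ dx_i and dx_i ∧ dx_i = 0. For each pair (i, j) with i < j, the coefficient of dx_i ∧ dx_j in alpha ∧ beta is (alpha_i * beta_j - alpha_j * beta_i). Collecting: alpha ∧ beta = 0.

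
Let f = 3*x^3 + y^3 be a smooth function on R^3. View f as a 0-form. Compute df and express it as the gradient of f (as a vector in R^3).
df = (9*x^2) dx + (3*y^2) dy + (0) dz; grad f = (9*x^2, 3*y^2, 0)

For a 0-form f, d f = (∂f/∂x) dx + (∂f/∂y) dy + (∂f/∂z) dz. The components of the vector representation are exactly the entries of grad f in Cartesian coordinates:
  ∂f/∂x = 9*x^2
  ∂f/∂y = 3*y^2
  ∂f/∂z = 0.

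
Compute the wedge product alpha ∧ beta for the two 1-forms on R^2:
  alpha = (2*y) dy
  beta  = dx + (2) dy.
alpha ∧ beta = (-2*y) dx ∧ dy

Distribute the wedge, using dx_i ∧ dx_j = -dx_j ∧ dx_i and dx_i ∧ dx_i = 0. For each pair (i, j) with i < j, the coefficient of dx_i ∧ dx_j in alpha ∧ beta is (alpha_i * beta_j - alpha_j * beta_i). Collecting: alpha ∧ beta = (-2*y) dx ∧ dy.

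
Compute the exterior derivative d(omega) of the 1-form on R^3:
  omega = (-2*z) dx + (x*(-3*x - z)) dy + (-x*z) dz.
d(omega) = (-6*x - z) dx ∧ dy + (2 - z) dx ∧ dz + (x) dy ∧ dz

For a 1-form omega = sum_i f_i dx_i, the exterior derivative is
  d(omega) = sum_{i < j} (∂f_j/∂x_i - ∂f_i/∂x_j) dx_i ∧ dx_j.
  coefficient of dx ∧ dy: ∂f_2/∂x - ∂f_1/∂y = ∂(x*(-3*x - z))/∂x - ∂(-2*z)/∂y = -6*x - z
  coefficient of dx ∧ dz: ∂f_3/∂x - ∂f_1/∂z = ∂(-x*z)/∂x - ∂(-2*z)/∂z = 2 - z
  coefficient of dy ∧ dz: ∂f_3/∂y - ∂f_2/∂z = ∂(-x*z)/∂y - ∂(x*(-3*x - z))/∂z = x
Assembling: d(omega) = (-6*x - z) dx ∧ dy + (2 - z) dx ∧ dz + (x) dy ∧ dz.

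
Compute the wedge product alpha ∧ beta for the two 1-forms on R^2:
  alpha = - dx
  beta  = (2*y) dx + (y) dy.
alpha ∧ beta = (-y) dx ∧ dy

Distribute the wedge, using dx_i ∧ dx_j = -dx_j ∧ dx_i and dx_i ∧ dx_i = 0. For each pair (i, j) with i < j, the coefficient of dx_i ∧ dx_j in alpha ∧ beta is (alpha_i * beta_j - alpha_j * beta_i). Collecting: alpha ∧ beta = (-y) dx ∧ dy.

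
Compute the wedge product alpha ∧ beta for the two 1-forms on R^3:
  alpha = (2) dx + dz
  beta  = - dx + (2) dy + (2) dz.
alpha ∧ beta = (4) dx ∧ dy + (5) dx ∧ dz + (-2) dy ∧ dz

Distribute the wedge, using dx_i ∧ dx_j = -dx_j ∧ dx_i and dx_i ∧ dx_i = 0. For each pair (i, j) with i < j, the coefficient of dx_i ∧ dx_j in alpha ∧ beta is (alpha_i * beta_j - alpha_j * beta_i). Collecting: alpha ∧ beta = (4) dx ∧ dy + (5) dx ∧ dz + (-2) dy ∧ dz.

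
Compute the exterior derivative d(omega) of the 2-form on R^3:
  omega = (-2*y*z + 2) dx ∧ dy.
d(omega) = (-2*y) dx ∧ dy ∧ dz

For a 2-form omega = sum_{i<j} g_{ij} dx_i ∧ dx_j, the exterior derivative is
  d(omega) = sum_{i<j} d(g_{ij}) ∧ dx_i ∧ dx_j = sum_{i<j, k} (∂g_{ij}/∂x_k) dx_k ∧ dx_i ∧ dx_j.
Expand each term, using dx_k ∧ dx_i ∧ dx_j = sgn(permutation) dx_{(a)} ∧ dx_{(b)} ∧ dx_{(c)} with (a < b < c) sorted:
  d(-2*y*z + 2) includes (∂/∂z)(-2*y*z + 2) dz = (-2*y) dz, which multiplied by dx ∧ dy gives (-2*y) dx ∧ dy ∧ dz
Collecting like 3-forms: d(omega) = (-2*y) dx ∧ dy ∧ dz.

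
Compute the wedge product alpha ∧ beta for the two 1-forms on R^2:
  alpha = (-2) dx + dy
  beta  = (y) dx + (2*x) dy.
alpha ∧ beta = (-4*x - y) dx ∧ dy

Distribute the wedge, using dx_i ∧ dx_j = -dx_j ∧ dx_i and dx_i ∧ dx_i = 0. For each pair (i, j) with i < j, the coefficient of dx_i ∧ dx_j in alpha ∧ beta is (alpha_i * beta_j - alpha_j * beta_i). Collecting: alpha ∧ beta = (-4*x - y) dx ∧ dy.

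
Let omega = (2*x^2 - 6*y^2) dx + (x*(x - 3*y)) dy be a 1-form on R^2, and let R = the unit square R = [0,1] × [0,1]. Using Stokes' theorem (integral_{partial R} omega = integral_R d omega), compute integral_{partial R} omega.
integral_(partial R) omega = 11/2

Stokes: integral_partial_R omega = integral_R d omega with d omega = (∂Q/∂x - ∂P/∂y) dx ∧ dy.
  ∂Q/∂x = 2*x - 3*y
  ∂P/∂y = -12*y
  integrand = ∂Q/∂x - ∂P/∂y = 2*x + 9*y.
Integrating over R: integral_0^1 integral_0^1 (2*x + 9*y) dx dy = 11/2.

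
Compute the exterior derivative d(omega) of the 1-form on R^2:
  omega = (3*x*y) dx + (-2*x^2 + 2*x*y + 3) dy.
d(omega) = (-7*x + 2*y) dx ∧ dy

For a 1-form omega = sum_i f_i dx_i, the exterior derivative is
  d(omega) = sum_{i < j} (∂f_j/∂x_i - ∂f_i/∂x_j) dx_i ∧ dx_j.
  coefficient of dx ∧ dy: ∂f_2/∂x - ∂f_1/∂y = ∂(-2*x^2 + 2*x*y + 3)/∂x - ∂(3*x*y)/∂y = -7*x + 2*y
Assembling: d(omega) = (-7*x + 2*y) dx ∧ dy.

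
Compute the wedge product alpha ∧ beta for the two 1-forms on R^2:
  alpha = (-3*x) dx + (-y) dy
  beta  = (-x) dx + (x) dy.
alpha ∧ beta = (-x*(3*x + y)) dx ∧ dy

Distribute the wedge, using dx_i ∧ dx_j = -dx_j ∧ dx_i and dx_i ∧ dx_i = 0. For each pair (i, j) with i < j, the coefficient of dx_i ∧ dx_j in alpha ∧ beta is (alpha_i * beta_j - alpha_j * beta_i). Collecting: alpha ∧ beta = (-x*(3*x + y)) dx ∧ dy.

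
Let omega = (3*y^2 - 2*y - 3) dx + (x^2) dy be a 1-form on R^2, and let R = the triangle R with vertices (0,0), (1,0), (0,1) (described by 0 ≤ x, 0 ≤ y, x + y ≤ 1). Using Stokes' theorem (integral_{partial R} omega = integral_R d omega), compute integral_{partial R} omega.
integral_(partial R) omega = 1/3

Stokes: integral_partial_R omega = integral_R d omega with d omega = (∂Q/∂x - ∂P/∂y) dx ∧ dy.
  ∂Q/∂x = 2*x
  ∂P/∂y = 6*y - 2
  integrand = ∂Q/∂x - ∂P/∂y = 2*x - 6*y + 2.
Integrating over R: integral_0^1 integral_0^{1-x} (2*x - 6*y + 2) dy dx = 1/3.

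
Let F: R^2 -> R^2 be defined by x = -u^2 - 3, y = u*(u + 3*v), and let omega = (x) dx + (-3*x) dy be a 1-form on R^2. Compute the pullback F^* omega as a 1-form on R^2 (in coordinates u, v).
F^* omega = (8*u^3 + 9*u^2*v + 24*u + 27*v) du + (9*u*(u^2 + 3)) dv

Using F^*(f dg) = (f ∘ F) d(g ∘ F), substitute each coordinate x_i by F_i(u, v) in f_i, and replace dx_i by d F_i = (∂F_i/∂u) du + (∂F_i/∂v) dv.
  For the x component: f_1(F) = -u^2 - 3; d F_1 = (-2*u) du + (0) dv
  For the y component: f_2(F) = 3*u^2 + 9; d F_2 = (2*u + 3*v) du + (3*u) dv
Combining and collecting du, dv coefficients:
  coeff of du: 8*u^3 + 9*u^2*v + 24*u + 27*v
  coeff of dv: 9*u*(u^2 + 3)
F^* omega = (8*u^3 + 9*u^2*v + 24*u + 27*v) du + (9*u*(u^2 + 3)) dv.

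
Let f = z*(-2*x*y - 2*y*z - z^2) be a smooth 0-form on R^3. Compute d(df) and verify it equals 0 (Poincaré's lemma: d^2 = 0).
d(df) = 0

Step 1: df = sum_i (∂f/∂x_i) dx_i = (-2*y*z) dx + (2*z*(-x - z)) dy + (-2*x*y - 4*y*z - 3*z^2) dz.
Step 2: Apply d again. Using the 1-form formula, the coefficient of dx ∧ dy in d(df) is ∂^2 f/∂x ∂y - ∂^2 f/∂y ∂x = (-2*z) - (-2*z) = 0 (equality of mixed partials for smooth f).
Similarly for dx ∧ dz and dy ∧ dz — all coefficients vanish. So d(df) = 0.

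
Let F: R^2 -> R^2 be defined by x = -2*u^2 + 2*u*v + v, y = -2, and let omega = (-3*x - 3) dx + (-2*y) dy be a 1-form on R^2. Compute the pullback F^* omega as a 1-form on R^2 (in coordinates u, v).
F^* omega = (-24*u^3 + 36*u^2*v - 12*u*v^2 + 12*u*v + 12*u - 6*v^2 - 6*v) du + (12*u^3 - 12*u^2*v + 6*u^2 - 12*u*v - 6*u - 3*v - 3) dv

Using F^*(f dg) = (f ∘ F) d(g ∘ F), substitute each coordinate x_i by F_i(u, v) in f_i, and replace dx_i by d F_i = (∂F_i/∂u) du + (∂F_i/∂v) dv.
  For the x component: f_1(F) = 6*u^2 - 6*u*v - 3*v - 3; d F_1 = (-4*u + 2*v) du + (2*u + 1) dv
  For the y component: f_2(F) = 4; d F_2 = (0) du + (0) dv
Combining and collecting du, dv coefficients:
  coeff of du: -24*u^3 + 36*u^2*v - 12*u*v^2 + 12*u*v + 12*u - 6*v^2 - 6*v
  coeff of dv: 12*u^3 - 12*u^2*v + 6*u^2 - 12*u*v - 6*u - 3*v - 3
F^* omega = (-24*u^3 + 36*u^2*v - 12*u*v^2 + 12*u*v + 12*u - 6*v^2 - 6*v) du + (12*u^3 - 12*u^2*v + 6*u^2 - 12*u*v - 6*u - 3*v - 3) dv.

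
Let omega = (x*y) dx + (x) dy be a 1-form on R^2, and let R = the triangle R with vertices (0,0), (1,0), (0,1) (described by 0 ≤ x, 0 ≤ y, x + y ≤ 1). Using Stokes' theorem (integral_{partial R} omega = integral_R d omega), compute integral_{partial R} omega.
integral_(partial R) omega = 1/3

Stokes: integral_partial_R omega = integral_R d omega with d omega = (∂Q/∂x - ∂P/∂y) dx ∧ dy.
  ∂Q/∂x = 1
  ∂P/∂y = x
  integrand = ∂Q/∂x - ∂P/∂y = 1 - x.
Integrating over R: integral_0^1 integral_0^{1-x} (1 - x) dy dx = 1/3.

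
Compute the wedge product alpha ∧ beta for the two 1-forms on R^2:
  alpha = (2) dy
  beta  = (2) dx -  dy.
alpha ∧ beta = (-4) dx ∧ dy

Distribute the wedge, using dx_i ∧ dx_j = -dx_j ∧ dx_i and dx_i ∧ dx_i = 0. For each pair (i, j) with i < j, the coefficient of dx_i ∧ dx_j in alpha ∧ beta is (alpha_i * beta_j - alpha_j * beta_i). Collecting: alpha ∧ beta = (-4) dx ∧ dy.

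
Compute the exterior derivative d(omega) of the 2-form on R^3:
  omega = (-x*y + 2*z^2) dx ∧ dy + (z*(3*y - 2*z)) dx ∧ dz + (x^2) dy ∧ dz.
d(omega) = (2*x + z) dx ∧ dy ∧ dz

For a 2-form omega = sum_{i<j} g_{ij} dx_i ∧ dx_j, the exterior derivative is
  d(omega) = sum_{i<j} d(g_{ij}) ∧ dx_i ∧ dx_j = sum_{i<j, k} (∂g_{ij}/∂x_k) dx_k ∧ dx_i ∧ dx_j.
Expand each term, using dx_k ∧ dx_i ∧ dx_j = sgn(permutation) dx_{(a)} ∧ dx_{(b)} ∧ dx_{(c)} with (a < b < c) sorted:
  d(-x*y + 2*z^2) includes (∂/∂z)(-x*y + 2*z^2) dz = (4*z) dz, which multiplied by dx ∧ dy gives (4*z) dx ∧ dy ∧ dz
  d(z*(3*y - 2*z)) includes (∂/∂y)(z*(3*y - 2*z)) dy = (3*z) dy, which multiplied by dx ∧ dz gives (-3*z) dx ∧ dy ∧ dz
  d(x^2) includes (∂/∂x)(x^2) dx = (2*x) dx, which multiplied by dy ∧ dz gives (2*x) dx ∧ dy ∧ dz
Collecting like 3-forms: d(omega) = (2*x + z) dx ∧ dy ∧ dz.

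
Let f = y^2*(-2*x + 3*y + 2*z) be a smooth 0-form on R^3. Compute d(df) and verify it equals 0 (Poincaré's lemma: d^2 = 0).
d(df) = 0

Step 1: df = sum_i (∂f/∂x_i) dx_i = (-2*y^2) dx + (y*(-4*x + 9*y + 4*z)) dy + (2*y^2) dz.
Step 2: Apply d again. Using the 1-form formula, the coefficient of dx ∧ dy in d(df) is ∂^2 f/∂x ∂y - ∂^2 f/∂y ∂x = (-4*y) - (-4*y) = 0 (equality of mixed partials for smooth f).
Similarly for dx ∧ dz and dy ∧ dz — all coefficients vanish. So d(df) = 0.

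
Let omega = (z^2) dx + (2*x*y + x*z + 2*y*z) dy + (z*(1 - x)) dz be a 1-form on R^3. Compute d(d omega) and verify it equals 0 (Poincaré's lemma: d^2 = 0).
d(d omega) = 0

Step 1: d omega = sum_{i<j} (∂f_j/∂x_i - ∂f_i/∂x_j) dx_i ∧ dx_j:
  coeff of dx ∧ dy: 2*y + z
  coeff of dx ∧ dz: -3*z
  coeff of dy ∧ dz: -x - 2*y
Step 2: Apply d again to each 2-form coefficient. The only possible 3-form in R^3 is dx ∧ dy ∧ dz, with coefficient
  ∂(coeff of dy∧dz)/∂x - ∂(coeff of dx∧dz)/∂y + ∂(coeff of dx∧dy)/∂z
  = ∂/∂x (-x - 2*y) - ∂/∂y (-3*z) + ∂/∂z (2*y + z).
Each of these terms simplifies to sums of mixed partials that cancel in pairs. The result is 0 (by equality of mixed partials for smooth functions — Schwarz / Clairaut).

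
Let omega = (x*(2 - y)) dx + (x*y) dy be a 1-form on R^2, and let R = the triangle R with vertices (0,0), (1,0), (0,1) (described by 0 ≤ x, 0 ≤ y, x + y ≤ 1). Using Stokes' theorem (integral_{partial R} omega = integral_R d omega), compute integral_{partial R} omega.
integral_(partial R) omega = 1/3

Stokes: integral_partial_R omega = integral_R d omega with d omega = (∂Q/∂x - ∂P/∂y) dx ∧ dy.
  ∂Q/∂x = y
  ∂P/∂y = -x
  integrand = ∂Q/∂x - ∂P/∂y = x + y.
Integrating over R: integral_0^1 integral_0^{1-x} (x + y) dy dx = 1/3.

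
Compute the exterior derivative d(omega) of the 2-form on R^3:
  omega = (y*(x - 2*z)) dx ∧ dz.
d(omega) = (-x + 2*z) dx ∧ dy ∧ dz

For a 2-form omega = sum_{i<j} g_{ij} dx_i ∧ dx_j, the exterior derivative is
  d(omega) = sum_{i<j} d(g_{ij}) ∧ dx_i ∧ dx_j = sum_{i<j, k} (∂g_{ij}/∂x_k) dx_k ∧ dx_i ∧ dx_j.
Expand each term, using dx_k ∧ dx_i ∧ dx_j = sgn(permutation) dx_{(a)} ∧ dx_{(b)} ∧ dx_{(c)} with (a < b < c) sorted:
  d(y*(x - 2*z)) includes (∂/∂y)(y*(x - 2*z)) dy = (x - 2*z) dy, which multiplied by dx ∧ dz gives (-x + 2*z) dx ∧ dy ∧ dz
Collecting like 3-forms: d(omega) = (-x + 2*z) dx ∧ dy ∧ dz.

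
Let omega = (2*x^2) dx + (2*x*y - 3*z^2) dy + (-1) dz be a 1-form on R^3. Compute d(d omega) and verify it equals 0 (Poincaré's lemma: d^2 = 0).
d(d omega) = 0

Step 1: d omega = sum_{i<j} (∂f_j/∂x_i - ∂f_i/∂x_j) dx_i ∧ dx_j:
  coeff of dx ∧ dy: 2*y
  coeff of dx ∧ dz: 0
  coeff of dy ∧ dz: 6*z
Step 2: Apply d again to each 2-form coefficient. The only possible 3-form in R^3 is dx ∧ dy ∧ dz, with coefficient
  ∂(coeff of dy∧dz)/∂x - ∂(coeff of dx∧dz)/∂y + ∂(coeff of dx∧dy)/∂z
  = ∂/∂x (6*z) - ∂/∂y (0) + ∂/∂z (2*y).
Each of these terms simplifies to sums of mixed partials that cancel in pairs. The result is 0 (by equality of mixed partials for smooth functions — Schwarz / Clairaut).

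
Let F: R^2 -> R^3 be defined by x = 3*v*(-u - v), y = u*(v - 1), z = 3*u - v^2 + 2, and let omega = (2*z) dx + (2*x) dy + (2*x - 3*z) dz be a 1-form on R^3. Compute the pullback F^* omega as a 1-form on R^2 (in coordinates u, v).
F^* omega = (-6*u*v^2 - 30*u*v - 27*u - 3*v^2 - 12*v - 18) du + (-6*u^2*v - 18*u^2 + 12*u*v^2 - 18*u*v - 12*u + 18*v^3 - 12*v) dv

Using F^*(f dg) = (f ∘ F) d(g ∘ F), substitute each coordinate x_i by F_i(u, v) in f_i, and replace dx_i by d F_i = (∂F_i/∂u) du + (∂F_i/∂v) dv.
  For the x component: f_1(F) = 6*u - 2*v^2 + 4; d F_1 = (-3*v) du + (-3*u - 6*v) dv
  For the y component: f_2(F) = 6*v*(-u - v); d F_2 = (v - 1) du + (u) dv
  For the z component: f_3(F) = -6*u*v - 9*u - 3*v^2 - 6; d F_3 = (3) du + (-2*v) dv
Combining and collecting du, dv coefficients:
  coeff of du: -6*u*v^2 - 30*u*v - 27*u - 3*v^2 - 12*v - 18
  coeff of dv: -6*u^2*v - 18*u^2 + 12*u*v^2 - 18*u*v - 12*u + 18*v^3 - 12*v
F^* omega = (-6*u*v^2 - 30*u*v - 27*u - 3*v^2 - 12*v - 18) du + (-6*u^2*v - 18*u^2 + 12*u*v^2 - 18*u*v - 12*u + 18*v^3 - 12*v) dv.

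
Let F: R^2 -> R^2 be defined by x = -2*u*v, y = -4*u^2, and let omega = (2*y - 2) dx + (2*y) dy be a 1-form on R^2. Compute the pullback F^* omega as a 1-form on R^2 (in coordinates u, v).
F^* omega = (64*u^3 + 16*u^2*v + 4*v) du + (16*u^3 + 4*u) dv

Using F^*(f dg) = (f ∘ F) d(g ∘ F), substitute each coordinate x_i by F_i(u, v) in f_i, and replace dx_i by d F_i = (∂F_i/∂u) du + (∂F_i/∂v) dv.
  For the x component: f_1(F) = -8*u^2 - 2; d F_1 = (-2*v) du + (-2*u) dv
  For the y component: f_2(F) = -8*u^2; d F_2 = (-8*u) du + (0) dv
Combining and collecting du, dv coefficients:
  coeff of du: 64*u^3 + 16*u^2*v + 4*v
  coeff of dv: 16*u^3 + 4*u
F^* omega = (64*u^3 + 16*u^2*v + 4*v) du + (16*u^3 + 4*u) dv.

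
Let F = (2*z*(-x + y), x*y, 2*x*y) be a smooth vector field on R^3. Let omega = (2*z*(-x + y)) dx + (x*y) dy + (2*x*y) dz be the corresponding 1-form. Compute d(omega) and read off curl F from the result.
d(omega) = (2*x) dy ∧ dz + (-2*x) dz ∧ dx + (y - 2*z) dx ∧ dy; curl F = (2*x, -2*x, y - 2*z)

d omega = sum_{i<j} (∂f_j/∂x_i - ∂f_i/∂x_j) dx_i ∧ dx_j. Under the identification (dy ∧ dz, dz ∧ dx, dx ∧ dy) ↔ (e_x, e_y, e_z), the coefficients are exactly the components of curl F. Compute:
  ∂R/∂y - ∂Q/∂z = (2*x) - (0) = 2*x
  ∂P/∂z - ∂R/∂x = (-2*x + 2*y) - (2*y) = -2*x
  ∂Q/∂x - ∂P/∂y = (y) - (2*z) = y - 2*z.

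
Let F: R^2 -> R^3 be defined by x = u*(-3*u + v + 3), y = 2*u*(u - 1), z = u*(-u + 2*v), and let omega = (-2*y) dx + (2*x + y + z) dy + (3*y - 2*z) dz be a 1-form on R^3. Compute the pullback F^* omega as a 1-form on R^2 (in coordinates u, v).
F^* omega = (2*u*(-6*u^2 + 18*u*v + u - 4*v^2 - 8*v + 2)) du + (u^2*(12*u - 8*v - 8)) dv

Using F^*(f dg) = (f ∘ F) d(g ∘ F), substitute each coordinate x_i by F_i(u, v) in f_i, and replace dx_i by d F_i = (∂F_i/∂u) du + (∂F_i/∂v) dv.
  For the x component: f_1(F) = 4*u*(1 - u); d F_1 = (-6*u + v + 3) du + (u) dv
  For the y component: f_2(F) = u*(-5*u + 4*v + 4); d F_2 = (4*u - 2) du + (0) dv
  For the z component: f_3(F) = 2*u*(4*u - 2*v - 3); d F_3 = (-2*u + 2*v) du + (2*u) dv
Combining and collecting du, dv coefficients:
  coeff of du: 2*u*(-6*u^2 + 18*u*v + u - 4*v^2 - 8*v + 2)
  coeff of dv: u^2*(12*u - 8*v - 8)
F^* omega = (2*u*(-6*u^2 + 18*u*v + u - 4*v^2 - 8*v + 2)) du + (u^2*(12*u - 8*v - 8)) dv.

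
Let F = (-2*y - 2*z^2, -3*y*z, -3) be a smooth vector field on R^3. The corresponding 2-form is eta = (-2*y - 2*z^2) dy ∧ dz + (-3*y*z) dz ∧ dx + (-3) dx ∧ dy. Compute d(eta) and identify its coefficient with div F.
d(eta) = (-3*z) dx ∧ dy ∧ dz; div F = -3*z

For a 2-form in R^3 of the form above, applying d gives a 3-form with coefficient ∂P/∂x + ∂Q/∂y + ∂R/∂z:
  ∂P/∂x = 0
  ∂Q/∂y = -3*z
  ∂R/∂z = 0
Sum = -3*z, which is exactly div F.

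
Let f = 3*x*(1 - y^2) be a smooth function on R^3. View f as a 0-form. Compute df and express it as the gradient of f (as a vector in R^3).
df = (3 - 3*y^2) dx + (-6*x*y) dy + (0) dz; grad f = (3 - 3*y^2, -6*x*y, 0)

For a 0-form f, d f = (∂f/∂x) dx + (∂f/∂y) dy + (∂f/∂z) dz. The components of the vector representation are exactly the entries of grad f in Cartesian coordinates:
  ∂f/∂x = 3 - 3*y^2
  ∂f/∂y = -6*x*y
  ∂f/∂z = 0.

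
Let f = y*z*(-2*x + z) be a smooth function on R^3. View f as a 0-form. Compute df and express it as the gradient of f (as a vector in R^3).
df = (-2*y*z) dx + (z*(-2*x + z)) dy + (2*y*(-x + z)) dz; grad f = (-2*y*z, z*(-2*x + z), 2*y*(-x + z))

For a 0-form f, d f = (∂f/∂x) dx + (∂f/∂y) dy + (∂f/∂z) dz. The components of the vector representation are exactly the entries of grad f in Cartesian coordinates:
  ∂f/∂x = -2*y*z
  ∂f/∂y = z*(-2*x + z)
  ∂f/∂z = 2*y*(-x + z).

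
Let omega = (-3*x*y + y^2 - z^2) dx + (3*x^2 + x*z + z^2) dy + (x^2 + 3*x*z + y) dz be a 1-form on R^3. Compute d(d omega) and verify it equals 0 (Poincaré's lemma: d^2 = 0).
d(d omega) = 0

Step 1: d omega = sum_{i<j} (∂f_j/∂x_i - ∂f_i/∂x_j) dx_i ∧ dx_j:
  coeff of dx ∧ dy: 9*x - 2*y + z
  coeff of dx ∧ dz: 2*x + 5*z
  coeff of dy ∧ dz: -x - 2*z + 1
Step 2: Apply d again to each 2-form coefficient. The only possible 3-form in R^3 is dx ∧ dy ∧ dz, with coefficient
  ∂(coeff of dy∧dz)/∂x - ∂(coeff of dx∧dz)/∂y + ∂(coeff of dx∧dy)/∂z
  = ∂/∂x (-x - 2*z + 1) - ∂/∂y (2*x + 5*z) + ∂/∂z (9*x - 2*y + z).
Each of these terms simplifies to sums of mixed partials that cancel in pairs. The result is 0 (by equality of mixed partials for smooth functions — Schwarz / Clairaut).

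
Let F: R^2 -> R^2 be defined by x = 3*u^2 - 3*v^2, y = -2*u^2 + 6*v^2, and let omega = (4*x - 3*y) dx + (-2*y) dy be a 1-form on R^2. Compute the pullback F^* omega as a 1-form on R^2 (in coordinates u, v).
F^* omega = (92*u^3 - 132*u*v^2) du + (-60*u^2*v + 36*v^3) dv

Using F^*(f dg) = (f ∘ F) d(g ∘ F), substitute each coordinate x_i by F_i(u, v) in f_i, and replace dx_i by d F_i = (∂F_i/∂u) du + (∂F_i/∂v) dv.
  For the x component: f_1(F) = 18*u^2 - 30*v^2; d F_1 = (6*u) du + (-6*v) dv
  For the y component: f_2(F) = 4*u^2 - 12*v^2; d F_2 = (-4*u) du + (12*v) dv
Combining and collecting du, dv coefficients:
  coeff of du: 92*u^3 - 132*u*v^2
  coeff of dv: -60*u^2*v + 36*v^3
F^* omega = (92*u^3 - 132*u*v^2) du + (-60*u^2*v + 36*v^3) dv.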